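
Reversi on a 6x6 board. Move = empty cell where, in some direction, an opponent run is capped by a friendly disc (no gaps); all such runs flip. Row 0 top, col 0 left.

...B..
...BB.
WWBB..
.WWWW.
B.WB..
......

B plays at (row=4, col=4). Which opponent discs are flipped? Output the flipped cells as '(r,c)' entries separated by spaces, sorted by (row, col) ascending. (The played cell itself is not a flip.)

Dir NW: opp run (3,3) capped by B -> flip
Dir N: opp run (3,4), next='.' -> no flip
Dir NE: first cell '.' (not opp) -> no flip
Dir W: first cell 'B' (not opp) -> no flip
Dir E: first cell '.' (not opp) -> no flip
Dir SW: first cell '.' (not opp) -> no flip
Dir S: first cell '.' (not opp) -> no flip
Dir SE: first cell '.' (not opp) -> no flip

Answer: (3,3)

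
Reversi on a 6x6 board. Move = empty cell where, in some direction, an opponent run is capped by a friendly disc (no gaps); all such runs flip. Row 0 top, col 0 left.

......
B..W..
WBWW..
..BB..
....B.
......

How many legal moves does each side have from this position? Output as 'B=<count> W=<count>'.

Answer: B=6 W=5

Derivation:
-- B to move --
(0,2): no bracket -> illegal
(0,3): flips 2 -> legal
(0,4): no bracket -> illegal
(1,1): flips 1 -> legal
(1,2): flips 1 -> legal
(1,4): flips 1 -> legal
(2,4): flips 2 -> legal
(3,0): flips 1 -> legal
(3,1): no bracket -> illegal
(3,4): no bracket -> illegal
B mobility = 6
-- W to move --
(0,0): flips 1 -> legal
(0,1): no bracket -> illegal
(1,1): no bracket -> illegal
(1,2): no bracket -> illegal
(2,4): no bracket -> illegal
(3,0): no bracket -> illegal
(3,1): no bracket -> illegal
(3,4): no bracket -> illegal
(3,5): no bracket -> illegal
(4,1): flips 1 -> legal
(4,2): flips 1 -> legal
(4,3): flips 1 -> legal
(4,5): no bracket -> illegal
(5,3): no bracket -> illegal
(5,4): no bracket -> illegal
(5,5): flips 2 -> legal
W mobility = 5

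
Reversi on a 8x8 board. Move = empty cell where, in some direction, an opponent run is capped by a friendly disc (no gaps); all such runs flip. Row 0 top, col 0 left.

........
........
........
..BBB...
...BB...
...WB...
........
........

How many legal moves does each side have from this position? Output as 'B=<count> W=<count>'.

Answer: B=3 W=3

Derivation:
-- B to move --
(4,2): no bracket -> illegal
(5,2): flips 1 -> legal
(6,2): flips 1 -> legal
(6,3): flips 1 -> legal
(6,4): no bracket -> illegal
B mobility = 3
-- W to move --
(2,1): no bracket -> illegal
(2,2): no bracket -> illegal
(2,3): flips 2 -> legal
(2,4): no bracket -> illegal
(2,5): no bracket -> illegal
(3,1): no bracket -> illegal
(3,5): flips 1 -> legal
(4,1): no bracket -> illegal
(4,2): no bracket -> illegal
(4,5): no bracket -> illegal
(5,2): no bracket -> illegal
(5,5): flips 1 -> legal
(6,3): no bracket -> illegal
(6,4): no bracket -> illegal
(6,5): no bracket -> illegal
W mobility = 3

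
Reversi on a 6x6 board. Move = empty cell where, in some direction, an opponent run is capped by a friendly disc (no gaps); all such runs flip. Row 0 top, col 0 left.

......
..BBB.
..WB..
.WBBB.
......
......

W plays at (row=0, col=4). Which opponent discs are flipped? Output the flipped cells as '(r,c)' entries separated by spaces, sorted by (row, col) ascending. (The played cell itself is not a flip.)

Answer: (1,3)

Derivation:
Dir NW: edge -> no flip
Dir N: edge -> no flip
Dir NE: edge -> no flip
Dir W: first cell '.' (not opp) -> no flip
Dir E: first cell '.' (not opp) -> no flip
Dir SW: opp run (1,3) capped by W -> flip
Dir S: opp run (1,4), next='.' -> no flip
Dir SE: first cell '.' (not opp) -> no flip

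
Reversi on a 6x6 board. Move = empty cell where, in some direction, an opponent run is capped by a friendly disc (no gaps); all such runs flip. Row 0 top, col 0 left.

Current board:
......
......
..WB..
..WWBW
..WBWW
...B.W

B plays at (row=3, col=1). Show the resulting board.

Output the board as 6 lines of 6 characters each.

Answer: ......
......
..WB..
.BBBBW
..BBWW
...B.W

Derivation:
Place B at (3,1); scan 8 dirs for brackets.
Dir NW: first cell '.' (not opp) -> no flip
Dir N: first cell '.' (not opp) -> no flip
Dir NE: opp run (2,2), next='.' -> no flip
Dir W: first cell '.' (not opp) -> no flip
Dir E: opp run (3,2) (3,3) capped by B -> flip
Dir SW: first cell '.' (not opp) -> no flip
Dir S: first cell '.' (not opp) -> no flip
Dir SE: opp run (4,2) capped by B -> flip
All flips: (3,2) (3,3) (4,2)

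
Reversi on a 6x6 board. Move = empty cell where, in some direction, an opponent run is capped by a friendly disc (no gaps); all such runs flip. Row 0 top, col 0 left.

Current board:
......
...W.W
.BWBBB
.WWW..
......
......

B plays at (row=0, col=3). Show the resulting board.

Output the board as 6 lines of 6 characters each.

Place B at (0,3); scan 8 dirs for brackets.
Dir NW: edge -> no flip
Dir N: edge -> no flip
Dir NE: edge -> no flip
Dir W: first cell '.' (not opp) -> no flip
Dir E: first cell '.' (not opp) -> no flip
Dir SW: first cell '.' (not opp) -> no flip
Dir S: opp run (1,3) capped by B -> flip
Dir SE: first cell '.' (not opp) -> no flip
All flips: (1,3)

Answer: ...B..
...B.W
.BWBBB
.WWW..
......
......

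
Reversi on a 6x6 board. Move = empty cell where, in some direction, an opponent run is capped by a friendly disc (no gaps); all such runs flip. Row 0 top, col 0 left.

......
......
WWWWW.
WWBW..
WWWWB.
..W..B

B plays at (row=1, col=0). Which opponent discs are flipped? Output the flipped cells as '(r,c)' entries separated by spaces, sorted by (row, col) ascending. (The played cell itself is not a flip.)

Answer: (2,1)

Derivation:
Dir NW: edge -> no flip
Dir N: first cell '.' (not opp) -> no flip
Dir NE: first cell '.' (not opp) -> no flip
Dir W: edge -> no flip
Dir E: first cell '.' (not opp) -> no flip
Dir SW: edge -> no flip
Dir S: opp run (2,0) (3,0) (4,0), next='.' -> no flip
Dir SE: opp run (2,1) capped by B -> flip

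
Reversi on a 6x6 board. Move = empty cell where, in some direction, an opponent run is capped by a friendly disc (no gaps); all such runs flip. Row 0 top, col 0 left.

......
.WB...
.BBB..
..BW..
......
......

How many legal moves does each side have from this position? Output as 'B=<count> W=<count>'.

-- B to move --
(0,0): flips 1 -> legal
(0,1): flips 1 -> legal
(0,2): no bracket -> illegal
(1,0): flips 1 -> legal
(2,0): no bracket -> illegal
(2,4): no bracket -> illegal
(3,4): flips 1 -> legal
(4,2): no bracket -> illegal
(4,3): flips 1 -> legal
(4,4): flips 1 -> legal
B mobility = 6
-- W to move --
(0,1): no bracket -> illegal
(0,2): no bracket -> illegal
(0,3): no bracket -> illegal
(1,0): no bracket -> illegal
(1,3): flips 2 -> legal
(1,4): no bracket -> illegal
(2,0): no bracket -> illegal
(2,4): no bracket -> illegal
(3,0): no bracket -> illegal
(3,1): flips 2 -> legal
(3,4): no bracket -> illegal
(4,1): no bracket -> illegal
(4,2): no bracket -> illegal
(4,3): no bracket -> illegal
W mobility = 2

Answer: B=6 W=2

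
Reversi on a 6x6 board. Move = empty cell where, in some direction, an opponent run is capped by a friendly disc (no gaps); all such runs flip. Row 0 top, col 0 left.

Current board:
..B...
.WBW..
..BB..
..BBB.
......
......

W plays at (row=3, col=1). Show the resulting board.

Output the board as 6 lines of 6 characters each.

Place W at (3,1); scan 8 dirs for brackets.
Dir NW: first cell '.' (not opp) -> no flip
Dir N: first cell '.' (not opp) -> no flip
Dir NE: opp run (2,2) capped by W -> flip
Dir W: first cell '.' (not opp) -> no flip
Dir E: opp run (3,2) (3,3) (3,4), next='.' -> no flip
Dir SW: first cell '.' (not opp) -> no flip
Dir S: first cell '.' (not opp) -> no flip
Dir SE: first cell '.' (not opp) -> no flip
All flips: (2,2)

Answer: ..B...
.WBW..
..WB..
.WBBB.
......
......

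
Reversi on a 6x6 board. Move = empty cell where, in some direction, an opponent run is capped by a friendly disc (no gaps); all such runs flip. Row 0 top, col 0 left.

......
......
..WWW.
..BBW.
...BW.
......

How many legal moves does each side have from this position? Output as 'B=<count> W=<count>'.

Answer: B=9 W=5

Derivation:
-- B to move --
(1,1): flips 1 -> legal
(1,2): flips 1 -> legal
(1,3): flips 1 -> legal
(1,4): flips 1 -> legal
(1,5): flips 1 -> legal
(2,1): no bracket -> illegal
(2,5): flips 1 -> legal
(3,1): no bracket -> illegal
(3,5): flips 1 -> legal
(4,5): flips 1 -> legal
(5,3): no bracket -> illegal
(5,4): no bracket -> illegal
(5,5): flips 1 -> legal
B mobility = 9
-- W to move --
(2,1): no bracket -> illegal
(3,1): flips 2 -> legal
(4,1): flips 1 -> legal
(4,2): flips 3 -> legal
(5,2): flips 1 -> legal
(5,3): flips 2 -> legal
(5,4): no bracket -> illegal
W mobility = 5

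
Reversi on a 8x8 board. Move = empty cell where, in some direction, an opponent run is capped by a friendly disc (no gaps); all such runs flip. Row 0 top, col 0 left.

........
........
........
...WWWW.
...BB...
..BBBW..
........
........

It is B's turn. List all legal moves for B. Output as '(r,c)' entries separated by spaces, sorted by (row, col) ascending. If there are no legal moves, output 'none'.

(2,2): flips 1 -> legal
(2,3): flips 1 -> legal
(2,4): flips 1 -> legal
(2,5): flips 1 -> legal
(2,6): flips 1 -> legal
(2,7): no bracket -> illegal
(3,2): no bracket -> illegal
(3,7): no bracket -> illegal
(4,2): no bracket -> illegal
(4,5): no bracket -> illegal
(4,6): no bracket -> illegal
(4,7): no bracket -> illegal
(5,6): flips 1 -> legal
(6,4): no bracket -> illegal
(6,5): no bracket -> illegal
(6,6): flips 1 -> legal

Answer: (2,2) (2,3) (2,4) (2,5) (2,6) (5,6) (6,6)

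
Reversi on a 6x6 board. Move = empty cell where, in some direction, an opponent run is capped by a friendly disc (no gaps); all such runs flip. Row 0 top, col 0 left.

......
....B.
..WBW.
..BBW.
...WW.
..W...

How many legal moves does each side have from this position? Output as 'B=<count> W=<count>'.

Answer: B=10 W=6

Derivation:
-- B to move --
(1,1): flips 1 -> legal
(1,2): flips 1 -> legal
(1,3): no bracket -> illegal
(1,5): flips 1 -> legal
(2,1): flips 1 -> legal
(2,5): flips 1 -> legal
(3,1): no bracket -> illegal
(3,5): flips 1 -> legal
(4,1): no bracket -> illegal
(4,2): no bracket -> illegal
(4,5): flips 1 -> legal
(5,1): no bracket -> illegal
(5,3): flips 1 -> legal
(5,4): flips 4 -> legal
(5,5): flips 1 -> legal
B mobility = 10
-- W to move --
(0,3): no bracket -> illegal
(0,4): flips 1 -> legal
(0,5): no bracket -> illegal
(1,2): flips 1 -> legal
(1,3): flips 2 -> legal
(1,5): no bracket -> illegal
(2,1): flips 1 -> legal
(2,5): no bracket -> illegal
(3,1): flips 2 -> legal
(4,1): no bracket -> illegal
(4,2): flips 2 -> legal
W mobility = 6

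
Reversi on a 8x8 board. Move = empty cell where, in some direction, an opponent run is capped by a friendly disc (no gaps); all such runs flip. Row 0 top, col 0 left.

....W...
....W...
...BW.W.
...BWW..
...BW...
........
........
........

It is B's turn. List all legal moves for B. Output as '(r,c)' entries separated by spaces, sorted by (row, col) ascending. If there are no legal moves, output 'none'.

Answer: (0,5) (1,5) (2,5) (3,6) (4,5) (5,5)

Derivation:
(0,3): no bracket -> illegal
(0,5): flips 1 -> legal
(1,3): no bracket -> illegal
(1,5): flips 1 -> legal
(1,6): no bracket -> illegal
(1,7): no bracket -> illegal
(2,5): flips 2 -> legal
(2,7): no bracket -> illegal
(3,6): flips 2 -> legal
(3,7): no bracket -> illegal
(4,5): flips 2 -> legal
(4,6): no bracket -> illegal
(5,3): no bracket -> illegal
(5,4): no bracket -> illegal
(5,5): flips 1 -> legal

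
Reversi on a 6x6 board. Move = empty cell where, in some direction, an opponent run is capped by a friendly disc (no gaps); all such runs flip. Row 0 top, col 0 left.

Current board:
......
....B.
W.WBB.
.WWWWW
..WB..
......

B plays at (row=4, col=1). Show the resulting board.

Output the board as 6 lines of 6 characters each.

Answer: ......
....B.
W.WBB.
.WBWWW
.BBB..
......

Derivation:
Place B at (4,1); scan 8 dirs for brackets.
Dir NW: first cell '.' (not opp) -> no flip
Dir N: opp run (3,1), next='.' -> no flip
Dir NE: opp run (3,2) capped by B -> flip
Dir W: first cell '.' (not opp) -> no flip
Dir E: opp run (4,2) capped by B -> flip
Dir SW: first cell '.' (not opp) -> no flip
Dir S: first cell '.' (not opp) -> no flip
Dir SE: first cell '.' (not opp) -> no flip
All flips: (3,2) (4,2)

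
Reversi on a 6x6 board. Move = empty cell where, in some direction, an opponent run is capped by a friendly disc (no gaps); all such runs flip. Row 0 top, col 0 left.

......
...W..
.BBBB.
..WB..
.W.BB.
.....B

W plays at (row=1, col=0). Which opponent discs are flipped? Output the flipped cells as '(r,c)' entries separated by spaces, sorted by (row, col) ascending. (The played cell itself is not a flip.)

Answer: (2,1)

Derivation:
Dir NW: edge -> no flip
Dir N: first cell '.' (not opp) -> no flip
Dir NE: first cell '.' (not opp) -> no flip
Dir W: edge -> no flip
Dir E: first cell '.' (not opp) -> no flip
Dir SW: edge -> no flip
Dir S: first cell '.' (not opp) -> no flip
Dir SE: opp run (2,1) capped by W -> flip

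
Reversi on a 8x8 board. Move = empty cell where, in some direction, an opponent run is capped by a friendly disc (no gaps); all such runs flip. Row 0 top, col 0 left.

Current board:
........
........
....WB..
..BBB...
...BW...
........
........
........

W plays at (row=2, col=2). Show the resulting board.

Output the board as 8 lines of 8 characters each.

Answer: ........
........
..W.WB..
..BWB...
...BW...
........
........
........

Derivation:
Place W at (2,2); scan 8 dirs for brackets.
Dir NW: first cell '.' (not opp) -> no flip
Dir N: first cell '.' (not opp) -> no flip
Dir NE: first cell '.' (not opp) -> no flip
Dir W: first cell '.' (not opp) -> no flip
Dir E: first cell '.' (not opp) -> no flip
Dir SW: first cell '.' (not opp) -> no flip
Dir S: opp run (3,2), next='.' -> no flip
Dir SE: opp run (3,3) capped by W -> flip
All flips: (3,3)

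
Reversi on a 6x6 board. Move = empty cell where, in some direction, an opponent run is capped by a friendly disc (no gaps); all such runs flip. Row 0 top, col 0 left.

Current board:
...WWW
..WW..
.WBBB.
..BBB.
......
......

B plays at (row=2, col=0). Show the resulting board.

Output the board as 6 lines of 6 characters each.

Place B at (2,0); scan 8 dirs for brackets.
Dir NW: edge -> no flip
Dir N: first cell '.' (not opp) -> no flip
Dir NE: first cell '.' (not opp) -> no flip
Dir W: edge -> no flip
Dir E: opp run (2,1) capped by B -> flip
Dir SW: edge -> no flip
Dir S: first cell '.' (not opp) -> no flip
Dir SE: first cell '.' (not opp) -> no flip
All flips: (2,1)

Answer: ...WWW
..WW..
BBBBB.
..BBB.
......
......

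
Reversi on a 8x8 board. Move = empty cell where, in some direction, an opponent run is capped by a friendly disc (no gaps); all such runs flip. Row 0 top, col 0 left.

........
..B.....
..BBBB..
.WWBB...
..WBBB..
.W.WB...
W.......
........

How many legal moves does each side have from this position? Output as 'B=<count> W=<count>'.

-- B to move --
(2,0): no bracket -> illegal
(2,1): flips 1 -> legal
(3,0): flips 2 -> legal
(4,0): flips 1 -> legal
(4,1): flips 2 -> legal
(5,0): no bracket -> illegal
(5,2): flips 3 -> legal
(6,1): no bracket -> illegal
(6,2): flips 1 -> legal
(6,3): flips 1 -> legal
(6,4): no bracket -> illegal
(7,0): no bracket -> illegal
(7,1): no bracket -> illegal
B mobility = 7
-- W to move --
(0,1): no bracket -> illegal
(0,2): flips 2 -> legal
(0,3): no bracket -> illegal
(1,1): no bracket -> illegal
(1,3): flips 4 -> legal
(1,4): flips 1 -> legal
(1,5): flips 2 -> legal
(1,6): no bracket -> illegal
(2,1): no bracket -> illegal
(2,6): no bracket -> illegal
(3,5): flips 3 -> legal
(3,6): no bracket -> illegal
(4,6): flips 3 -> legal
(5,2): no bracket -> illegal
(5,5): flips 1 -> legal
(5,6): no bracket -> illegal
(6,3): no bracket -> illegal
(6,4): no bracket -> illegal
(6,5): flips 2 -> legal
W mobility = 8

Answer: B=7 W=8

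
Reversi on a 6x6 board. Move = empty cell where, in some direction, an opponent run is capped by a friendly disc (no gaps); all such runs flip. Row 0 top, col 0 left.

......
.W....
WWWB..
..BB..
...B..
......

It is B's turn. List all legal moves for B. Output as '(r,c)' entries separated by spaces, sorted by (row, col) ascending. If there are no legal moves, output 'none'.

Answer: (0,0) (1,0) (1,2)

Derivation:
(0,0): flips 2 -> legal
(0,1): no bracket -> illegal
(0,2): no bracket -> illegal
(1,0): flips 1 -> legal
(1,2): flips 1 -> legal
(1,3): no bracket -> illegal
(3,0): no bracket -> illegal
(3,1): no bracket -> illegal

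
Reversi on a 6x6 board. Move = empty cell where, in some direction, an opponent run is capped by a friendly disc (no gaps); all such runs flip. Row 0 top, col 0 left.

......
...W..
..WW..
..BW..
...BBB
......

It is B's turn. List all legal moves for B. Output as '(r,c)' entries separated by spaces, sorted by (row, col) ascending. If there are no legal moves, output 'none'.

(0,2): no bracket -> illegal
(0,3): flips 3 -> legal
(0,4): no bracket -> illegal
(1,1): flips 2 -> legal
(1,2): flips 1 -> legal
(1,4): flips 1 -> legal
(2,1): no bracket -> illegal
(2,4): no bracket -> illegal
(3,1): no bracket -> illegal
(3,4): flips 1 -> legal
(4,2): no bracket -> illegal

Answer: (0,3) (1,1) (1,2) (1,4) (3,4)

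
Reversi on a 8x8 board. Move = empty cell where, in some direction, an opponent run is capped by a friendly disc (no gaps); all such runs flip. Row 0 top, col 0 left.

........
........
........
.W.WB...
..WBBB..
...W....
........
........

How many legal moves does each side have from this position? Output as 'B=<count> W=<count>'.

Answer: B=6 W=3

Derivation:
-- B to move --
(2,0): no bracket -> illegal
(2,1): no bracket -> illegal
(2,2): flips 1 -> legal
(2,3): flips 1 -> legal
(2,4): no bracket -> illegal
(3,0): no bracket -> illegal
(3,2): flips 1 -> legal
(4,0): no bracket -> illegal
(4,1): flips 1 -> legal
(5,1): no bracket -> illegal
(5,2): no bracket -> illegal
(5,4): no bracket -> illegal
(6,2): flips 1 -> legal
(6,3): flips 1 -> legal
(6,4): no bracket -> illegal
B mobility = 6
-- W to move --
(2,3): no bracket -> illegal
(2,4): no bracket -> illegal
(2,5): no bracket -> illegal
(3,2): no bracket -> illegal
(3,5): flips 2 -> legal
(3,6): no bracket -> illegal
(4,6): flips 3 -> legal
(5,2): no bracket -> illegal
(5,4): no bracket -> illegal
(5,5): flips 1 -> legal
(5,6): no bracket -> illegal
W mobility = 3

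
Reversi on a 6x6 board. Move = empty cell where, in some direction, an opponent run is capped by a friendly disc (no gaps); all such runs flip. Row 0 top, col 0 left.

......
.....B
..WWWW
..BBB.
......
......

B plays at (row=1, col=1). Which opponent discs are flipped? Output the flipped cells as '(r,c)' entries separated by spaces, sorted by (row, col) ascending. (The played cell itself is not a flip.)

Dir NW: first cell '.' (not opp) -> no flip
Dir N: first cell '.' (not opp) -> no flip
Dir NE: first cell '.' (not opp) -> no flip
Dir W: first cell '.' (not opp) -> no flip
Dir E: first cell '.' (not opp) -> no flip
Dir SW: first cell '.' (not opp) -> no flip
Dir S: first cell '.' (not opp) -> no flip
Dir SE: opp run (2,2) capped by B -> flip

Answer: (2,2)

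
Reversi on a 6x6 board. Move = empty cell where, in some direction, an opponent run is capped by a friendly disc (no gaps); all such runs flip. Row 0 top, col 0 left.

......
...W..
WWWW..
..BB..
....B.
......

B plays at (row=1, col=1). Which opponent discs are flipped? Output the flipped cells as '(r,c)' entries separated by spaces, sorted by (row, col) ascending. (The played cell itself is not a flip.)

Dir NW: first cell '.' (not opp) -> no flip
Dir N: first cell '.' (not opp) -> no flip
Dir NE: first cell '.' (not opp) -> no flip
Dir W: first cell '.' (not opp) -> no flip
Dir E: first cell '.' (not opp) -> no flip
Dir SW: opp run (2,0), next=edge -> no flip
Dir S: opp run (2,1), next='.' -> no flip
Dir SE: opp run (2,2) capped by B -> flip

Answer: (2,2)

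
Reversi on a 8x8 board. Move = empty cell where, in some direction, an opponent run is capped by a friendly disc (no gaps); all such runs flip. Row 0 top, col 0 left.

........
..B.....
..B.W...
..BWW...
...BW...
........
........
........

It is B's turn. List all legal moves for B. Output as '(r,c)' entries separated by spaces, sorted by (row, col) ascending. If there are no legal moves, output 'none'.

(1,3): no bracket -> illegal
(1,4): no bracket -> illegal
(1,5): no bracket -> illegal
(2,3): flips 1 -> legal
(2,5): flips 1 -> legal
(3,5): flips 2 -> legal
(4,2): no bracket -> illegal
(4,5): flips 1 -> legal
(5,3): no bracket -> illegal
(5,4): no bracket -> illegal
(5,5): flips 2 -> legal

Answer: (2,3) (2,5) (3,5) (4,5) (5,5)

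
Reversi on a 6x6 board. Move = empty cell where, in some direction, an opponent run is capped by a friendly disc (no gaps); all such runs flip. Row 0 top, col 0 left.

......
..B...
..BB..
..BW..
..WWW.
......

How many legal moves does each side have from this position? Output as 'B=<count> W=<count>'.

Answer: B=5 W=5

Derivation:
-- B to move --
(2,4): no bracket -> illegal
(3,1): no bracket -> illegal
(3,4): flips 1 -> legal
(3,5): no bracket -> illegal
(4,1): no bracket -> illegal
(4,5): no bracket -> illegal
(5,1): no bracket -> illegal
(5,2): flips 1 -> legal
(5,3): flips 2 -> legal
(5,4): flips 1 -> legal
(5,5): flips 2 -> legal
B mobility = 5
-- W to move --
(0,1): no bracket -> illegal
(0,2): flips 3 -> legal
(0,3): no bracket -> illegal
(1,1): flips 1 -> legal
(1,3): flips 1 -> legal
(1,4): no bracket -> illegal
(2,1): flips 1 -> legal
(2,4): no bracket -> illegal
(3,1): flips 1 -> legal
(3,4): no bracket -> illegal
(4,1): no bracket -> illegal
W mobility = 5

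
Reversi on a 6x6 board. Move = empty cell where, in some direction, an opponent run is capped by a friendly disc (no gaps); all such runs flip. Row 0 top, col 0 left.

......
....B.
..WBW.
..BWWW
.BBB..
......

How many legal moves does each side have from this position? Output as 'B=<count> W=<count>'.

-- B to move --
(1,1): no bracket -> illegal
(1,2): flips 1 -> legal
(1,3): no bracket -> illegal
(1,5): flips 2 -> legal
(2,1): flips 1 -> legal
(2,5): flips 2 -> legal
(3,1): no bracket -> illegal
(4,4): flips 2 -> legal
(4,5): flips 1 -> legal
B mobility = 6
-- W to move --
(0,3): no bracket -> illegal
(0,4): flips 1 -> legal
(0,5): no bracket -> illegal
(1,2): flips 1 -> legal
(1,3): flips 1 -> legal
(1,5): no bracket -> illegal
(2,1): no bracket -> illegal
(2,5): no bracket -> illegal
(3,0): no bracket -> illegal
(3,1): flips 1 -> legal
(4,0): no bracket -> illegal
(4,4): no bracket -> illegal
(5,0): no bracket -> illegal
(5,1): flips 1 -> legal
(5,2): flips 3 -> legal
(5,3): flips 1 -> legal
(5,4): no bracket -> illegal
W mobility = 7

Answer: B=6 W=7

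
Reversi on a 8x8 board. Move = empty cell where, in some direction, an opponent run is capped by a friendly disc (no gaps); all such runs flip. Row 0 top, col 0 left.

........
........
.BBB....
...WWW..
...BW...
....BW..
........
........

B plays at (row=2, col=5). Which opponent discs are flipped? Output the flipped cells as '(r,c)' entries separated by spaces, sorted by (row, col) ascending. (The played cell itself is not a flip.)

Dir NW: first cell '.' (not opp) -> no flip
Dir N: first cell '.' (not opp) -> no flip
Dir NE: first cell '.' (not opp) -> no flip
Dir W: first cell '.' (not opp) -> no flip
Dir E: first cell '.' (not opp) -> no flip
Dir SW: opp run (3,4) capped by B -> flip
Dir S: opp run (3,5), next='.' -> no flip
Dir SE: first cell '.' (not opp) -> no flip

Answer: (3,4)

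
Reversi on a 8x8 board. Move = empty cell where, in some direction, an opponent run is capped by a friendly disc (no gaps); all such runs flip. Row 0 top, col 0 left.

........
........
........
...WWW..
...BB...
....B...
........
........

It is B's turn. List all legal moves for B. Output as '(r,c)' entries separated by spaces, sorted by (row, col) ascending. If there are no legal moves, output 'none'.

Answer: (2,2) (2,3) (2,4) (2,5) (2,6)

Derivation:
(2,2): flips 1 -> legal
(2,3): flips 1 -> legal
(2,4): flips 1 -> legal
(2,5): flips 1 -> legal
(2,6): flips 1 -> legal
(3,2): no bracket -> illegal
(3,6): no bracket -> illegal
(4,2): no bracket -> illegal
(4,5): no bracket -> illegal
(4,6): no bracket -> illegal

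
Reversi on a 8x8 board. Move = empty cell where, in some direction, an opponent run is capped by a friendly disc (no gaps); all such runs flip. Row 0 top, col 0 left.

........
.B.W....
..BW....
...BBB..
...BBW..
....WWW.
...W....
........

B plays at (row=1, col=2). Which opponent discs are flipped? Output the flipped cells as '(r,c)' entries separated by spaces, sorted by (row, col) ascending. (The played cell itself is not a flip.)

Answer: (2,3)

Derivation:
Dir NW: first cell '.' (not opp) -> no flip
Dir N: first cell '.' (not opp) -> no flip
Dir NE: first cell '.' (not opp) -> no flip
Dir W: first cell 'B' (not opp) -> no flip
Dir E: opp run (1,3), next='.' -> no flip
Dir SW: first cell '.' (not opp) -> no flip
Dir S: first cell 'B' (not opp) -> no flip
Dir SE: opp run (2,3) capped by B -> flip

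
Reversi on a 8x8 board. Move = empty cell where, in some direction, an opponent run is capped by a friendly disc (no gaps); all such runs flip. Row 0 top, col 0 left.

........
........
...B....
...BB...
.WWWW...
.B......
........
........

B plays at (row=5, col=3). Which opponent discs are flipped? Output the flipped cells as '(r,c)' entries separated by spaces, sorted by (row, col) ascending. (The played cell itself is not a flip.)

Answer: (4,3)

Derivation:
Dir NW: opp run (4,2), next='.' -> no flip
Dir N: opp run (4,3) capped by B -> flip
Dir NE: opp run (4,4), next='.' -> no flip
Dir W: first cell '.' (not opp) -> no flip
Dir E: first cell '.' (not opp) -> no flip
Dir SW: first cell '.' (not opp) -> no flip
Dir S: first cell '.' (not opp) -> no flip
Dir SE: first cell '.' (not opp) -> no flip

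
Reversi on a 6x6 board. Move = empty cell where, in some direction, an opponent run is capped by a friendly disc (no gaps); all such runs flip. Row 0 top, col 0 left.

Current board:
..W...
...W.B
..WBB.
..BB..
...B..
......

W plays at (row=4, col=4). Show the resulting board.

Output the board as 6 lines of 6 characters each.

Place W at (4,4); scan 8 dirs for brackets.
Dir NW: opp run (3,3) capped by W -> flip
Dir N: first cell '.' (not opp) -> no flip
Dir NE: first cell '.' (not opp) -> no flip
Dir W: opp run (4,3), next='.' -> no flip
Dir E: first cell '.' (not opp) -> no flip
Dir SW: first cell '.' (not opp) -> no flip
Dir S: first cell '.' (not opp) -> no flip
Dir SE: first cell '.' (not opp) -> no flip
All flips: (3,3)

Answer: ..W...
...W.B
..WBB.
..BW..
...BW.
......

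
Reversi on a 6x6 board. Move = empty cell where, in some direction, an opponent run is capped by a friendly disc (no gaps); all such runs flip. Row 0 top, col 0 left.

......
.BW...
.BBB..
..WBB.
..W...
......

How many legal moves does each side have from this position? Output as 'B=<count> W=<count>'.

Answer: B=9 W=6

Derivation:
-- B to move --
(0,1): flips 1 -> legal
(0,2): flips 1 -> legal
(0,3): flips 1 -> legal
(1,3): flips 1 -> legal
(3,1): flips 1 -> legal
(4,1): flips 1 -> legal
(4,3): flips 1 -> legal
(5,1): flips 1 -> legal
(5,2): flips 2 -> legal
(5,3): no bracket -> illegal
B mobility = 9
-- W to move --
(0,0): no bracket -> illegal
(0,1): no bracket -> illegal
(0,2): no bracket -> illegal
(1,0): flips 2 -> legal
(1,3): no bracket -> illegal
(1,4): flips 1 -> legal
(2,0): no bracket -> illegal
(2,4): flips 1 -> legal
(2,5): no bracket -> illegal
(3,0): flips 1 -> legal
(3,1): no bracket -> illegal
(3,5): flips 2 -> legal
(4,3): no bracket -> illegal
(4,4): no bracket -> illegal
(4,5): flips 2 -> legal
W mobility = 6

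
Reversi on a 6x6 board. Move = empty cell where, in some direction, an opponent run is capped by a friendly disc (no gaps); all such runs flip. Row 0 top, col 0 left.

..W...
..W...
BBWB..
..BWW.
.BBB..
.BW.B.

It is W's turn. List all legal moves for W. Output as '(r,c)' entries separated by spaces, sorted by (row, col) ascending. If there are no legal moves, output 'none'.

(1,0): no bracket -> illegal
(1,1): no bracket -> illegal
(1,3): flips 1 -> legal
(1,4): no bracket -> illegal
(2,4): flips 1 -> legal
(3,0): flips 2 -> legal
(3,1): flips 1 -> legal
(4,0): no bracket -> illegal
(4,4): no bracket -> illegal
(4,5): no bracket -> illegal
(5,0): flips 1 -> legal
(5,3): flips 1 -> legal
(5,5): no bracket -> illegal

Answer: (1,3) (2,4) (3,0) (3,1) (5,0) (5,3)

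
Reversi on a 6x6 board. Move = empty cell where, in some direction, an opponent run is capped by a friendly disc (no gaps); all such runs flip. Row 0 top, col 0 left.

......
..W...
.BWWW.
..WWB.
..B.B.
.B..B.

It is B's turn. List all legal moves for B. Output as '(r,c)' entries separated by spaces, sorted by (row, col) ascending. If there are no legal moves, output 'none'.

Answer: (0,1) (0,2) (0,3) (1,1) (1,4) (1,5) (2,5) (3,1) (4,3)

Derivation:
(0,1): flips 2 -> legal
(0,2): flips 3 -> legal
(0,3): flips 1 -> legal
(1,1): flips 2 -> legal
(1,3): no bracket -> illegal
(1,4): flips 1 -> legal
(1,5): flips 2 -> legal
(2,5): flips 3 -> legal
(3,1): flips 2 -> legal
(3,5): no bracket -> illegal
(4,1): no bracket -> illegal
(4,3): flips 1 -> legal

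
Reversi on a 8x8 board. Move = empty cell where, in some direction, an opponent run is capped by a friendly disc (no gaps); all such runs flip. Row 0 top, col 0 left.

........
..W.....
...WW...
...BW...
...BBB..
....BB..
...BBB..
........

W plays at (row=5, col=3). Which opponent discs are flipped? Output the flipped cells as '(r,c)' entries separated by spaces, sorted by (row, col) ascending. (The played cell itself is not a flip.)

Answer: (3,3) (4,3)

Derivation:
Dir NW: first cell '.' (not opp) -> no flip
Dir N: opp run (4,3) (3,3) capped by W -> flip
Dir NE: opp run (4,4), next='.' -> no flip
Dir W: first cell '.' (not opp) -> no flip
Dir E: opp run (5,4) (5,5), next='.' -> no flip
Dir SW: first cell '.' (not opp) -> no flip
Dir S: opp run (6,3), next='.' -> no flip
Dir SE: opp run (6,4), next='.' -> no flip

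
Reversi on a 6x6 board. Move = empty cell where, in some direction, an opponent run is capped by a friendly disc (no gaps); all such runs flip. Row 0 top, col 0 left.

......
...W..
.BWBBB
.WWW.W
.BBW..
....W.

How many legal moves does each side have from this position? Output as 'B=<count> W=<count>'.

Answer: B=7 W=10

Derivation:
-- B to move --
(0,2): flips 1 -> legal
(0,3): flips 1 -> legal
(0,4): no bracket -> illegal
(1,1): no bracket -> illegal
(1,2): flips 2 -> legal
(1,4): no bracket -> illegal
(2,0): flips 1 -> legal
(3,0): no bracket -> illegal
(3,4): no bracket -> illegal
(4,0): no bracket -> illegal
(4,4): flips 1 -> legal
(4,5): flips 1 -> legal
(5,2): no bracket -> illegal
(5,3): flips 2 -> legal
(5,5): no bracket -> illegal
B mobility = 7
-- W to move --
(1,0): flips 1 -> legal
(1,1): flips 1 -> legal
(1,2): no bracket -> illegal
(1,4): flips 1 -> legal
(1,5): flips 2 -> legal
(2,0): flips 1 -> legal
(3,0): no bracket -> illegal
(3,4): no bracket -> illegal
(4,0): flips 2 -> legal
(5,0): flips 1 -> legal
(5,1): flips 2 -> legal
(5,2): flips 1 -> legal
(5,3): flips 1 -> legal
W mobility = 10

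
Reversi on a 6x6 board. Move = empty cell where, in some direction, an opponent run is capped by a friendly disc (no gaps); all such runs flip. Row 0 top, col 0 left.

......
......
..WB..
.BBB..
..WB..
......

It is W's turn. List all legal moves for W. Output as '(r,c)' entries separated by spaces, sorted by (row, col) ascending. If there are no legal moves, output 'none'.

Answer: (2,0) (2,4) (4,0) (4,4)

Derivation:
(1,2): no bracket -> illegal
(1,3): no bracket -> illegal
(1,4): no bracket -> illegal
(2,0): flips 1 -> legal
(2,1): no bracket -> illegal
(2,4): flips 2 -> legal
(3,0): no bracket -> illegal
(3,4): no bracket -> illegal
(4,0): flips 1 -> legal
(4,1): no bracket -> illegal
(4,4): flips 2 -> legal
(5,2): no bracket -> illegal
(5,3): no bracket -> illegal
(5,4): no bracket -> illegal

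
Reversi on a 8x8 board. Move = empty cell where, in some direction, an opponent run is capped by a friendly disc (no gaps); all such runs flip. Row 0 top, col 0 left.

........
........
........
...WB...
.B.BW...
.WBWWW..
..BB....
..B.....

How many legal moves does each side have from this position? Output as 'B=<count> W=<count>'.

Answer: B=10 W=7

Derivation:
-- B to move --
(2,2): no bracket -> illegal
(2,3): flips 1 -> legal
(2,4): no bracket -> illegal
(3,2): flips 1 -> legal
(3,5): flips 2 -> legal
(4,0): flips 1 -> legal
(4,2): no bracket -> illegal
(4,5): flips 2 -> legal
(4,6): no bracket -> illegal
(5,0): flips 1 -> legal
(5,6): flips 3 -> legal
(6,0): no bracket -> illegal
(6,1): flips 1 -> legal
(6,4): flips 2 -> legal
(6,5): flips 1 -> legal
(6,6): no bracket -> illegal
B mobility = 10
-- W to move --
(2,3): no bracket -> illegal
(2,4): flips 1 -> legal
(2,5): no bracket -> illegal
(3,0): no bracket -> illegal
(3,1): flips 1 -> legal
(3,2): flips 1 -> legal
(3,5): flips 1 -> legal
(4,0): no bracket -> illegal
(4,2): flips 1 -> legal
(4,5): no bracket -> illegal
(5,0): no bracket -> illegal
(6,1): no bracket -> illegal
(6,4): no bracket -> illegal
(7,1): flips 1 -> legal
(7,3): flips 2 -> legal
(7,4): no bracket -> illegal
W mobility = 7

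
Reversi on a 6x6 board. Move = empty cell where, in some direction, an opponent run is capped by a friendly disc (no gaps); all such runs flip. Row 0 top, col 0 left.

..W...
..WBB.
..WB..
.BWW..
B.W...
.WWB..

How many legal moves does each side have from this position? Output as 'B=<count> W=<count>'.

-- B to move --
(0,1): flips 1 -> legal
(0,3): no bracket -> illegal
(1,1): flips 1 -> legal
(2,1): flips 1 -> legal
(2,4): no bracket -> illegal
(3,4): flips 2 -> legal
(4,1): flips 1 -> legal
(4,3): flips 1 -> legal
(4,4): no bracket -> illegal
(5,0): flips 2 -> legal
B mobility = 7
-- W to move --
(0,3): flips 2 -> legal
(0,4): flips 1 -> legal
(0,5): flips 2 -> legal
(1,5): flips 2 -> legal
(2,0): flips 1 -> legal
(2,1): no bracket -> illegal
(2,4): flips 2 -> legal
(2,5): no bracket -> illegal
(3,0): flips 1 -> legal
(3,4): flips 1 -> legal
(4,1): no bracket -> illegal
(4,3): no bracket -> illegal
(4,4): no bracket -> illegal
(5,0): no bracket -> illegal
(5,4): flips 1 -> legal
W mobility = 9

Answer: B=7 W=9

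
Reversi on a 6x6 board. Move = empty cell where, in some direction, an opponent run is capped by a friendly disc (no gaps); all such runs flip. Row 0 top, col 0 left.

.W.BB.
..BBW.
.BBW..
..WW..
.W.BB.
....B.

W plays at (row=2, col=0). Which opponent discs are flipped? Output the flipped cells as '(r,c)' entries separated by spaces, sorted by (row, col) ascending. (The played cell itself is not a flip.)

Answer: (2,1) (2,2)

Derivation:
Dir NW: edge -> no flip
Dir N: first cell '.' (not opp) -> no flip
Dir NE: first cell '.' (not opp) -> no flip
Dir W: edge -> no flip
Dir E: opp run (2,1) (2,2) capped by W -> flip
Dir SW: edge -> no flip
Dir S: first cell '.' (not opp) -> no flip
Dir SE: first cell '.' (not opp) -> no flip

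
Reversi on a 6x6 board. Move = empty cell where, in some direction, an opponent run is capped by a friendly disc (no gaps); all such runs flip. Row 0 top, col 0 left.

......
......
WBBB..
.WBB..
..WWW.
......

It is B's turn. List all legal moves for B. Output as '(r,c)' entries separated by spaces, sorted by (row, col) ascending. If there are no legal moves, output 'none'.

Answer: (3,0) (4,0) (4,1) (5,1) (5,2) (5,3) (5,4) (5,5)

Derivation:
(1,0): no bracket -> illegal
(1,1): no bracket -> illegal
(3,0): flips 1 -> legal
(3,4): no bracket -> illegal
(3,5): no bracket -> illegal
(4,0): flips 1 -> legal
(4,1): flips 1 -> legal
(4,5): no bracket -> illegal
(5,1): flips 1 -> legal
(5,2): flips 1 -> legal
(5,3): flips 1 -> legal
(5,4): flips 1 -> legal
(5,5): flips 1 -> legal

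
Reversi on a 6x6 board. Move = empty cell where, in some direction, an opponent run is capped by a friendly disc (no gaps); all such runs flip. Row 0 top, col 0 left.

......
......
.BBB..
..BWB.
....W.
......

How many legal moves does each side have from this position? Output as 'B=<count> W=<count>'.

Answer: B=3 W=5

Derivation:
-- B to move --
(2,4): no bracket -> illegal
(3,5): no bracket -> illegal
(4,2): no bracket -> illegal
(4,3): flips 1 -> legal
(4,5): no bracket -> illegal
(5,3): no bracket -> illegal
(5,4): flips 1 -> legal
(5,5): flips 2 -> legal
B mobility = 3
-- W to move --
(1,0): no bracket -> illegal
(1,1): flips 1 -> legal
(1,2): no bracket -> illegal
(1,3): flips 1 -> legal
(1,4): no bracket -> illegal
(2,0): no bracket -> illegal
(2,4): flips 1 -> legal
(2,5): no bracket -> illegal
(3,0): no bracket -> illegal
(3,1): flips 1 -> legal
(3,5): flips 1 -> legal
(4,1): no bracket -> illegal
(4,2): no bracket -> illegal
(4,3): no bracket -> illegal
(4,5): no bracket -> illegal
W mobility = 5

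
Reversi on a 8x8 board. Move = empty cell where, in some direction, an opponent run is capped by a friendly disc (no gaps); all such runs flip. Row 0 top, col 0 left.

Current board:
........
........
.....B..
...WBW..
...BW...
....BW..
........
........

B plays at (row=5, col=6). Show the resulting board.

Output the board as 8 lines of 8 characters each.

Answer: ........
........
.....B..
...WBW..
...BW...
....BBB.
........
........

Derivation:
Place B at (5,6); scan 8 dirs for brackets.
Dir NW: first cell '.' (not opp) -> no flip
Dir N: first cell '.' (not opp) -> no flip
Dir NE: first cell '.' (not opp) -> no flip
Dir W: opp run (5,5) capped by B -> flip
Dir E: first cell '.' (not opp) -> no flip
Dir SW: first cell '.' (not opp) -> no flip
Dir S: first cell '.' (not opp) -> no flip
Dir SE: first cell '.' (not opp) -> no flip
All flips: (5,5)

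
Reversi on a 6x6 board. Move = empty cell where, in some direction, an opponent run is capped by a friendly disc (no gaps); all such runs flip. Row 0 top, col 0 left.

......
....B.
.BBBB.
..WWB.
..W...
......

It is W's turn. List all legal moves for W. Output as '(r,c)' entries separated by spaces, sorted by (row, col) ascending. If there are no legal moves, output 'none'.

(0,3): no bracket -> illegal
(0,4): no bracket -> illegal
(0,5): flips 2 -> legal
(1,0): flips 1 -> legal
(1,1): flips 1 -> legal
(1,2): flips 1 -> legal
(1,3): flips 1 -> legal
(1,5): flips 1 -> legal
(2,0): no bracket -> illegal
(2,5): no bracket -> illegal
(3,0): no bracket -> illegal
(3,1): no bracket -> illegal
(3,5): flips 1 -> legal
(4,3): no bracket -> illegal
(4,4): no bracket -> illegal
(4,5): no bracket -> illegal

Answer: (0,5) (1,0) (1,1) (1,2) (1,3) (1,5) (3,5)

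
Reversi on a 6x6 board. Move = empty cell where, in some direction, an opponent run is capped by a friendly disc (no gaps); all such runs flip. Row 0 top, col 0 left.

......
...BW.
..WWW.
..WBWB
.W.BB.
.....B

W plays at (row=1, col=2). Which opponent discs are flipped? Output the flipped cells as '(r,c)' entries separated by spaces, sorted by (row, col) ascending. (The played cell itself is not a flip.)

Answer: (1,3)

Derivation:
Dir NW: first cell '.' (not opp) -> no flip
Dir N: first cell '.' (not opp) -> no flip
Dir NE: first cell '.' (not opp) -> no flip
Dir W: first cell '.' (not opp) -> no flip
Dir E: opp run (1,3) capped by W -> flip
Dir SW: first cell '.' (not opp) -> no flip
Dir S: first cell 'W' (not opp) -> no flip
Dir SE: first cell 'W' (not opp) -> no flip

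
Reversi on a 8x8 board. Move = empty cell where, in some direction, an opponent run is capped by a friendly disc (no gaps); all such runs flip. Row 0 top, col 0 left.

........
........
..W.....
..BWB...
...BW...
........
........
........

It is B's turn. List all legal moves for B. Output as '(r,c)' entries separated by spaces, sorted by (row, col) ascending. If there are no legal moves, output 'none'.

(1,1): no bracket -> illegal
(1,2): flips 1 -> legal
(1,3): no bracket -> illegal
(2,1): no bracket -> illegal
(2,3): flips 1 -> legal
(2,4): no bracket -> illegal
(3,1): no bracket -> illegal
(3,5): no bracket -> illegal
(4,2): no bracket -> illegal
(4,5): flips 1 -> legal
(5,3): no bracket -> illegal
(5,4): flips 1 -> legal
(5,5): no bracket -> illegal

Answer: (1,2) (2,3) (4,5) (5,4)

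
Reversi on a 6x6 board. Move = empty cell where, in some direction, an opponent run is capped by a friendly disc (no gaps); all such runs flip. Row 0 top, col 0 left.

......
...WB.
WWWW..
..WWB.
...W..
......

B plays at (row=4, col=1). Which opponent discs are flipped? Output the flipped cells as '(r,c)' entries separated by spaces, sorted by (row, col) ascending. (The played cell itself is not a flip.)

Dir NW: first cell '.' (not opp) -> no flip
Dir N: first cell '.' (not opp) -> no flip
Dir NE: opp run (3,2) (2,3) capped by B -> flip
Dir W: first cell '.' (not opp) -> no flip
Dir E: first cell '.' (not opp) -> no flip
Dir SW: first cell '.' (not opp) -> no flip
Dir S: first cell '.' (not opp) -> no flip
Dir SE: first cell '.' (not opp) -> no flip

Answer: (2,3) (3,2)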